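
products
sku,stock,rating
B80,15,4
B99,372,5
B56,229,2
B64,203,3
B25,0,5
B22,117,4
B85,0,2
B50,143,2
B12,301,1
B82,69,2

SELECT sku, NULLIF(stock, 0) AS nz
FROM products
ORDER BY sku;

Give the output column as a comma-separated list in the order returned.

301, 117, NULL, 143, 229, 203, 15, 69, NULL, 372

sku=B12: stock=301 vs 0: differ → 301
sku=B22: stock=117 vs 0: differ → 117
sku=B25: stock=0 vs 0: equal → NULL
sku=B50: stock=143 vs 0: differ → 143
sku=B56: stock=229 vs 0: differ → 229
sku=B64: stock=203 vs 0: differ → 203
sku=B80: stock=15 vs 0: differ → 15
sku=B82: stock=69 vs 0: differ → 69
sku=B85: stock=0 vs 0: equal → NULL
sku=B99: stock=372 vs 0: differ → 372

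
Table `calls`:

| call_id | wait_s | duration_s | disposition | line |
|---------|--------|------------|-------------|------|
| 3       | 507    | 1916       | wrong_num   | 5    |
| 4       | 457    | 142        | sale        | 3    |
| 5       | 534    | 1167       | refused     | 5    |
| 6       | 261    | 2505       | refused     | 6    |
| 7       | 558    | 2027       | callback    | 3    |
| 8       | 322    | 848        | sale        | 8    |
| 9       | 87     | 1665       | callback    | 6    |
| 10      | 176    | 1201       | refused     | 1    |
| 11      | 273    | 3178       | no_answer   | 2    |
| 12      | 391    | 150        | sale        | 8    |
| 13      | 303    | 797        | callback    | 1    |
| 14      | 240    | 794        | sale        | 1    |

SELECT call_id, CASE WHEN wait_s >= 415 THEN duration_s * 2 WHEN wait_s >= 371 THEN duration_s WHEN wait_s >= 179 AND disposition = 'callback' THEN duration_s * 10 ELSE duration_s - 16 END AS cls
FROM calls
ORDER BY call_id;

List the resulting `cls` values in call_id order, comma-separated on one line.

call_id=3: wait_s >= 415 → 3832
call_id=4: wait_s >= 415 → 284
call_id=5: wait_s >= 415 → 2334
call_id=6: ELSE → 2489
call_id=7: wait_s >= 415 → 4054
call_id=8: ELSE → 832
call_id=9: ELSE → 1649
call_id=10: ELSE → 1185
call_id=11: ELSE → 3162
call_id=12: wait_s >= 371 → 150
call_id=13: wait_s >= 179 AND disposition = 'callback' → 7970
call_id=14: ELSE → 778

3832, 284, 2334, 2489, 4054, 832, 1649, 1185, 3162, 150, 7970, 778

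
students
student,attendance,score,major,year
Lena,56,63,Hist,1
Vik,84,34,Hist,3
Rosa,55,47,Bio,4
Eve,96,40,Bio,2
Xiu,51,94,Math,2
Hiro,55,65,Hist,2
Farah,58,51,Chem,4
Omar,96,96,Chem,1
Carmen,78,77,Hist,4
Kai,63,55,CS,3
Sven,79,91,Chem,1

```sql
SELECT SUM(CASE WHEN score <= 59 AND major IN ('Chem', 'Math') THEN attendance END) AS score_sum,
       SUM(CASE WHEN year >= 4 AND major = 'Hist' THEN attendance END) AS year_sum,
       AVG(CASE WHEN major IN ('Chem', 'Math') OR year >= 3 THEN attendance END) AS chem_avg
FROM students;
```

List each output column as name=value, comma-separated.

[score_sum: score <= 59 AND major IN ('Chem', 'Math')]
student=Lena: ✗
student=Vik: ✗
student=Rosa: ✗
student=Eve: ✗
student=Xiu: ✗
student=Hiro: ✗
student=Farah: ✓ → 58
student=Omar: ✗
student=Carmen: ✗
student=Kai: ✗
student=Sven: ✗
score_sum = 58
—
[year_sum: year >= 4 AND major = 'Hist']
student=Lena: ✗
student=Vik: ✗
student=Rosa: ✗
student=Eve: ✗
student=Xiu: ✗
student=Hiro: ✗
student=Farah: ✗
student=Omar: ✗
student=Carmen: ✓ → 78
student=Kai: ✗
student=Sven: ✗
year_sum = 78
—
[chem_avg: major IN ('Chem', 'Math') OR year >= 3]
student=Lena: ✗
student=Vik: ✓ → 84
student=Rosa: ✓ → 55
student=Eve: ✗
student=Xiu: ✓ → 51
student=Hiro: ✗
student=Farah: ✓ → 58
student=Omar: ✓ → 96
student=Carmen: ✓ → 78
student=Kai: ✓ → 63
student=Sven: ✓ → 79
chem_avg = (84 + 55 + 51 + 58 + 96 + 78 + 63 + 79) / 8 = 70.5

score_sum=58, year_sum=78, chem_avg=70.5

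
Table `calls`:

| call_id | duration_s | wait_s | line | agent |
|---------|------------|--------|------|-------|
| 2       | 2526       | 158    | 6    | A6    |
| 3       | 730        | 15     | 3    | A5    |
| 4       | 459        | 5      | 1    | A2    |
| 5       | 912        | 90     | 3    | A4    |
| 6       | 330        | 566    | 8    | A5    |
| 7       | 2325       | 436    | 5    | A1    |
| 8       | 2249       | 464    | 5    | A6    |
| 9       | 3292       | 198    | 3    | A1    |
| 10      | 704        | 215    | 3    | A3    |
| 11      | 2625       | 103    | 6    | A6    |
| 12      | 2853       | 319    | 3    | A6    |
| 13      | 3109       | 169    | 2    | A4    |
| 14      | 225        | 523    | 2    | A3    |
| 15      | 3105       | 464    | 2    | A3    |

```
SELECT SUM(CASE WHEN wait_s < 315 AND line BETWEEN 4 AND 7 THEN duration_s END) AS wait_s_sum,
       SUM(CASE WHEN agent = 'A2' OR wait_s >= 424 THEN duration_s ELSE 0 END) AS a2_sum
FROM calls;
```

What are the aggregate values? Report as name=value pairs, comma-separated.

wait_s_sum=5151, a2_sum=8693

[wait_s_sum: wait_s < 315 AND line BETWEEN 4 AND 7]
call_id=2: ✓ → 2526
call_id=3: ✗
call_id=4: ✗
call_id=5: ✗
call_id=6: ✗
call_id=7: ✗
call_id=8: ✗
call_id=9: ✗
call_id=10: ✗
call_id=11: ✓ → 2625
call_id=12: ✗
call_id=13: ✗
call_id=14: ✗
call_id=15: ✗
wait_s_sum = 2526 + 2625 = 5151
—
[a2_sum: agent = 'A2' OR wait_s >= 424]
call_id=2: ✗
call_id=3: ✗
call_id=4: ✓ → 459
call_id=5: ✗
call_id=6: ✓ → 330
call_id=7: ✓ → 2325
call_id=8: ✓ → 2249
call_id=9: ✗
call_id=10: ✗
call_id=11: ✗
call_id=12: ✗
call_id=13: ✗
call_id=14: ✓ → 225
call_id=15: ✓ → 3105
a2_sum = 459 + 330 + 2325 + 2249 + 225 + 3105 = 8693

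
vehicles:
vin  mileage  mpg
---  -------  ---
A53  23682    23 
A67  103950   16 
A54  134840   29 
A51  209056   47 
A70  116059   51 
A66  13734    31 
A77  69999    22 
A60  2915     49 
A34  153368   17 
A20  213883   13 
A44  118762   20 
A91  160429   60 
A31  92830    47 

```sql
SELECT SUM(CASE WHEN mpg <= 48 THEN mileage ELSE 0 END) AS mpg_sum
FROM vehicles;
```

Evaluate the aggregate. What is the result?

vin=A53: ✓ → 23682
vin=A67: ✓ → 103950
vin=A54: ✓ → 134840
vin=A51: ✓ → 209056
vin=A70: ✗
vin=A66: ✓ → 13734
vin=A77: ✓ → 69999
vin=A60: ✗
vin=A34: ✓ → 153368
vin=A20: ✓ → 213883
vin=A44: ✓ → 118762
vin=A91: ✗
vin=A31: ✓ → 92830
mpg_sum = 23682 + 103950 + 134840 + 209056 + 13734 + 69999 + 153368 + 213883 + 118762 + 92830 = 1134104

1134104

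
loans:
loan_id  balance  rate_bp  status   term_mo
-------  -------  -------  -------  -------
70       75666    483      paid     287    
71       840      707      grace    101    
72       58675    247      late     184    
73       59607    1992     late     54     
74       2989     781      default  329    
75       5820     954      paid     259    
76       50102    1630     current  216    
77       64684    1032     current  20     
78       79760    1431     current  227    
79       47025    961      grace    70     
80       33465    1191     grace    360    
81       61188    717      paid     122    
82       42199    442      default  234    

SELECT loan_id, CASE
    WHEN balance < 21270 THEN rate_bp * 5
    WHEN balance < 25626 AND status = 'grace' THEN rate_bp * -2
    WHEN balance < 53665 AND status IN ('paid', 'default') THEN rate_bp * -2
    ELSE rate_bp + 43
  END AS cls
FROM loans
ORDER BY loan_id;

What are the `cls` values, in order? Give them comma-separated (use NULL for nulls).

526, 3535, 290, 2035, 3905, 4770, 1673, 1075, 1474, 1004, 1234, 760, -884

loan_id=70: ELSE → 526
loan_id=71: balance < 21270 → 3535
loan_id=72: ELSE → 290
loan_id=73: ELSE → 2035
loan_id=74: balance < 21270 → 3905
loan_id=75: balance < 21270 → 4770
loan_id=76: ELSE → 1673
loan_id=77: ELSE → 1075
loan_id=78: ELSE → 1474
loan_id=79: ELSE → 1004
loan_id=80: ELSE → 1234
loan_id=81: ELSE → 760
loan_id=82: balance < 53665 AND status IN ('paid', 'default') → -884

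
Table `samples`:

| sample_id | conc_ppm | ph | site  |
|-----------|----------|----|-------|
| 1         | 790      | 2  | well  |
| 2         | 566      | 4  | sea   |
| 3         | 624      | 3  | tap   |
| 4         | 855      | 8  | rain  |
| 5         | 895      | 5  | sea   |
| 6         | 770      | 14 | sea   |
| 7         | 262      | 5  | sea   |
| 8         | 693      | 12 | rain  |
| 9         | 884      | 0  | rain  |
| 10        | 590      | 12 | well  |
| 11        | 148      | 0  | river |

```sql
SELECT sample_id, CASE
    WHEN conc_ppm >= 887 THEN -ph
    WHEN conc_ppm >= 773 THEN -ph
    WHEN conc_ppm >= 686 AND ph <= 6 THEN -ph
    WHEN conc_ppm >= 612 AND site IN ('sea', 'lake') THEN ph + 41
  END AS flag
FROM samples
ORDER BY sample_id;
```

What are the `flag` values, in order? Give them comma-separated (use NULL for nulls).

-2, NULL, NULL, -8, -5, 55, NULL, NULL, 0, NULL, NULL

sample_id=1: conc_ppm >= 773 → -2
sample_id=2: (no match → NULL) → NULL
sample_id=3: (no match → NULL) → NULL
sample_id=4: conc_ppm >= 773 → -8
sample_id=5: conc_ppm >= 887 → -5
sample_id=6: conc_ppm >= 612 AND site IN ('sea', 'lake') → 55
sample_id=7: (no match → NULL) → NULL
sample_id=8: (no match → NULL) → NULL
sample_id=9: conc_ppm >= 773 → 0
sample_id=10: (no match → NULL) → NULL
sample_id=11: (no match → NULL) → NULL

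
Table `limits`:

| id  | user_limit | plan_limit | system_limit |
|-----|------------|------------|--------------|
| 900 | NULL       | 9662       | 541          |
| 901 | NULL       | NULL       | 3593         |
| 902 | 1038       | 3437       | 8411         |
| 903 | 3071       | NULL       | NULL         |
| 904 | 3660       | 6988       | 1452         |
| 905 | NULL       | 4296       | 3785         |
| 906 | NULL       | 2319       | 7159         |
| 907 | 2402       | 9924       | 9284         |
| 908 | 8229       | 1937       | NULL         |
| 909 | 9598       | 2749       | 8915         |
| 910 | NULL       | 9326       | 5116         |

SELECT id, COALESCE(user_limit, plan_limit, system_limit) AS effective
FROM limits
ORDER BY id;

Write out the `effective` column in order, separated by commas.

9662, 3593, 1038, 3071, 3660, 4296, 2319, 2402, 8229, 9598, 9326

id=900: user_limit=NULL, plan_limit=9662 → 9662
id=901: user_limit=NULL, plan_limit=NULL, system_limit=3593 → 3593
id=902: user_limit=1038 → 1038
id=903: user_limit=3071 → 3071
id=904: user_limit=3660 → 3660
id=905: user_limit=NULL, plan_limit=4296 → 4296
id=906: user_limit=NULL, plan_limit=2319 → 2319
id=907: user_limit=2402 → 2402
id=908: user_limit=8229 → 8229
id=909: user_limit=9598 → 9598
id=910: user_limit=NULL, plan_limit=9326 → 9326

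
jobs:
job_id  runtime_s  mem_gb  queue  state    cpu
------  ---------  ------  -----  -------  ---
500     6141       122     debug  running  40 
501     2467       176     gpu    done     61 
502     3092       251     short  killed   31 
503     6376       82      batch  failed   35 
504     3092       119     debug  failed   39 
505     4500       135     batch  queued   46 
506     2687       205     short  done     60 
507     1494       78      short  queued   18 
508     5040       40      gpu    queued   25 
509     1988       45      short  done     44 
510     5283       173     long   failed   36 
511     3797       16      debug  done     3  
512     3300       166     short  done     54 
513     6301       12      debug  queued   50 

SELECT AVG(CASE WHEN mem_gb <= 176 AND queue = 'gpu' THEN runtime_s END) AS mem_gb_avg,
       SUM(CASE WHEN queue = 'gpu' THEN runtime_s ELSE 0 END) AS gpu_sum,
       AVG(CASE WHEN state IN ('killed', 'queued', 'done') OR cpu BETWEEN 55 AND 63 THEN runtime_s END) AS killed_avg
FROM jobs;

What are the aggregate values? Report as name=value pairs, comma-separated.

[mem_gb_avg: mem_gb <= 176 AND queue = 'gpu']
job_id=500: ✗
job_id=501: ✓ → 2467
job_id=502: ✗
job_id=503: ✗
job_id=504: ✗
job_id=505: ✗
job_id=506: ✗
job_id=507: ✗
job_id=508: ✓ → 5040
job_id=509: ✗
job_id=510: ✗
job_id=511: ✗
job_id=512: ✗
job_id=513: ✗
mem_gb_avg = (2467 + 5040) / 2 = 3753.5
—
[gpu_sum: queue = 'gpu']
job_id=500: ✗
job_id=501: ✓ → 2467
job_id=502: ✗
job_id=503: ✗
job_id=504: ✗
job_id=505: ✗
job_id=506: ✗
job_id=507: ✗
job_id=508: ✓ → 5040
job_id=509: ✗
job_id=510: ✗
job_id=511: ✗
job_id=512: ✗
job_id=513: ✗
gpu_sum = 2467 + 5040 = 7507
—
[killed_avg: state IN ('killed', 'queued', 'done') OR cpu BETWEEN 55 AND 63]
job_id=500: ✗
job_id=501: ✓ → 2467
job_id=502: ✓ → 3092
job_id=503: ✗
job_id=504: ✗
job_id=505: ✓ → 4500
job_id=506: ✓ → 2687
job_id=507: ✓ → 1494
job_id=508: ✓ → 5040
job_id=509: ✓ → 1988
job_id=510: ✗
job_id=511: ✓ → 3797
job_id=512: ✓ → 3300
job_id=513: ✓ → 6301
killed_avg = (2467 + 3092 + 4500 + 2687 + 1494 + 5040 + 1988 + 3797 + 3300 + 6301) / 10 = 3466.6

mem_gb_avg=3753.5, gpu_sum=7507, killed_avg=3466.6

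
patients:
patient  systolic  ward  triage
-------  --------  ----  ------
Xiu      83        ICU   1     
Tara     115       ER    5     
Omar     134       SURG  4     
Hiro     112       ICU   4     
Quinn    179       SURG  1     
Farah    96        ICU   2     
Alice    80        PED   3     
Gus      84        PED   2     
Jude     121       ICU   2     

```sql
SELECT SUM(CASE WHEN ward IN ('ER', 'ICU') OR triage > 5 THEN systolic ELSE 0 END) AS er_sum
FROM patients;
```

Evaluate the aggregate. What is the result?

527

patient=Xiu: ✓ → 83
patient=Tara: ✓ → 115
patient=Omar: ✗
patient=Hiro: ✓ → 112
patient=Quinn: ✗
patient=Farah: ✓ → 96
patient=Alice: ✗
patient=Gus: ✗
patient=Jude: ✓ → 121
er_sum = 83 + 115 + 112 + 96 + 121 = 527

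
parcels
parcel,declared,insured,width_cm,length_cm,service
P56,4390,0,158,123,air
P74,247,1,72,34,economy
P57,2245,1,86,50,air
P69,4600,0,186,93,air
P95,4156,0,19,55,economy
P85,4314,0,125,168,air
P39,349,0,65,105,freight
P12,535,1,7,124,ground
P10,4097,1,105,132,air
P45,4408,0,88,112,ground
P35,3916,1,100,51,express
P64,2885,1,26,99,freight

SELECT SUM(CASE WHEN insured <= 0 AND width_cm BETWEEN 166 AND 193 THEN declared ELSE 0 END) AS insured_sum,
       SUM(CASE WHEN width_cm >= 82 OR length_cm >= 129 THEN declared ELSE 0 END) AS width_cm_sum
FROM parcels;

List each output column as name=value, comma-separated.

insured_sum=4600, width_cm_sum=27970

[insured_sum: insured <= 0 AND width_cm BETWEEN 166 AND 193]
parcel=P56: ✗
parcel=P74: ✗
parcel=P57: ✗
parcel=P69: ✓ → 4600
parcel=P95: ✗
parcel=P85: ✗
parcel=P39: ✗
parcel=P12: ✗
parcel=P10: ✗
parcel=P45: ✗
parcel=P35: ✗
parcel=P64: ✗
insured_sum = 4600
—
[width_cm_sum: width_cm >= 82 OR length_cm >= 129]
parcel=P56: ✓ → 4390
parcel=P74: ✗
parcel=P57: ✓ → 2245
parcel=P69: ✓ → 4600
parcel=P95: ✗
parcel=P85: ✓ → 4314
parcel=P39: ✗
parcel=P12: ✗
parcel=P10: ✓ → 4097
parcel=P45: ✓ → 4408
parcel=P35: ✓ → 3916
parcel=P64: ✗
width_cm_sum = 4390 + 2245 + 4600 + 4314 + 4097 + 4408 + 3916 = 27970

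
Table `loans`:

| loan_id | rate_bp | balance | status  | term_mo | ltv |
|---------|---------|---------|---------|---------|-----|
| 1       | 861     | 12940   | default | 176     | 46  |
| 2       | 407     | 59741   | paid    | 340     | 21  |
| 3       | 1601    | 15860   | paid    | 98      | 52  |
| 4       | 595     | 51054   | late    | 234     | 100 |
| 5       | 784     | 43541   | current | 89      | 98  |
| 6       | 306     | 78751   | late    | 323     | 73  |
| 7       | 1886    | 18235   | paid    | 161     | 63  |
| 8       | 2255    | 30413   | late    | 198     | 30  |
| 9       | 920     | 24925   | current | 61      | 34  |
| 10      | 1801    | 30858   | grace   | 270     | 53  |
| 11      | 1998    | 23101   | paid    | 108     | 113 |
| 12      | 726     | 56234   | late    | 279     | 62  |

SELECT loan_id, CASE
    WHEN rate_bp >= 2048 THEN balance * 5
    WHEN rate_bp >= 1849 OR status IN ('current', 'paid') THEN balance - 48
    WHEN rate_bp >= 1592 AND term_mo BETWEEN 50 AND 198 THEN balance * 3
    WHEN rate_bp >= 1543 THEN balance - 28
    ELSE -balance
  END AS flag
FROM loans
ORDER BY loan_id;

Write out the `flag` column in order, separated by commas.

-12940, 59693, 15812, -51054, 43493, -78751, 18187, 152065, 24877, 30830, 23053, -56234

loan_id=1: ELSE → -12940
loan_id=2: rate_bp >= 1849 OR status IN ('current', 'paid') → 59693
loan_id=3: rate_bp >= 1849 OR status IN ('current', 'paid') → 15812
loan_id=4: ELSE → -51054
loan_id=5: rate_bp >= 1849 OR status IN ('current', 'paid') → 43493
loan_id=6: ELSE → -78751
loan_id=7: rate_bp >= 1849 OR status IN ('current', 'paid') → 18187
loan_id=8: rate_bp >= 2048 → 152065
loan_id=9: rate_bp >= 1849 OR status IN ('current', 'paid') → 24877
loan_id=10: rate_bp >= 1543 → 30830
loan_id=11: rate_bp >= 1849 OR status IN ('current', 'paid') → 23053
loan_id=12: ELSE → -56234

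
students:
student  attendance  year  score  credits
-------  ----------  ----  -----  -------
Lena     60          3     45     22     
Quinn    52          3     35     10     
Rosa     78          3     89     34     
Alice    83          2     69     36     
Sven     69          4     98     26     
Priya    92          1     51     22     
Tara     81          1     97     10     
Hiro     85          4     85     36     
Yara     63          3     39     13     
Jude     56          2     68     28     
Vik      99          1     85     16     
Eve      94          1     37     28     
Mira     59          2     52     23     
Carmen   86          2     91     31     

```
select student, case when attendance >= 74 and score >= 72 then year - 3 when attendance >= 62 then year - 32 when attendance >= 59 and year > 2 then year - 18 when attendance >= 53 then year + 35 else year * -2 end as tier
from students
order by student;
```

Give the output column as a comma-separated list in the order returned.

student=Alice: attendance >= 62 → -30
student=Carmen: attendance >= 74 and score >= 72 → -1
student=Eve: attendance >= 62 → -31
student=Hiro: attendance >= 74 and score >= 72 → 1
student=Jude: attendance >= 53 → 37
student=Lena: attendance >= 59 and year > 2 → -15
student=Mira: attendance >= 53 → 37
student=Priya: attendance >= 62 → -31
student=Quinn: ELSE → -6
student=Rosa: attendance >= 74 and score >= 72 → 0
student=Sven: attendance >= 62 → -28
student=Tara: attendance >= 74 and score >= 72 → -2
student=Vik: attendance >= 74 and score >= 72 → -2
student=Yara: attendance >= 62 → -29

-30, -1, -31, 1, 37, -15, 37, -31, -6, 0, -28, -2, -2, -29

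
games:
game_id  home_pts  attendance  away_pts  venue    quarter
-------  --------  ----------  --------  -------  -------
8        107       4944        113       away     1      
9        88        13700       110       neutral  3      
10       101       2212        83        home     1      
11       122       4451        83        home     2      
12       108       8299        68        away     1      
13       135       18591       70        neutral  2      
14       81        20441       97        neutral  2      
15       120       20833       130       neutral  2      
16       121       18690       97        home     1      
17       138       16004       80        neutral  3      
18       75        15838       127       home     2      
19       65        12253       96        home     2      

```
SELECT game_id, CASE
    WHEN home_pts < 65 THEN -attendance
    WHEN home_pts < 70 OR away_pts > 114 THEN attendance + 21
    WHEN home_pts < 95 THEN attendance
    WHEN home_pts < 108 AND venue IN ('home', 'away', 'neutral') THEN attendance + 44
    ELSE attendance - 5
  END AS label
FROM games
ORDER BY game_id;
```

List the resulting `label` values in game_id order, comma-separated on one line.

game_id=8: home_pts < 108 AND venue IN ('home', 'away', 'neutral') → 4988
game_id=9: home_pts < 95 → 13700
game_id=10: home_pts < 108 AND venue IN ('home', 'away', 'neutral') → 2256
game_id=11: ELSE → 4446
game_id=12: ELSE → 8294
game_id=13: ELSE → 18586
game_id=14: home_pts < 95 → 20441
game_id=15: home_pts < 70 OR away_pts > 114 → 20854
game_id=16: ELSE → 18685
game_id=17: ELSE → 15999
game_id=18: home_pts < 70 OR away_pts > 114 → 15859
game_id=19: home_pts < 70 OR away_pts > 114 → 12274

4988, 13700, 2256, 4446, 8294, 18586, 20441, 20854, 18685, 15999, 15859, 12274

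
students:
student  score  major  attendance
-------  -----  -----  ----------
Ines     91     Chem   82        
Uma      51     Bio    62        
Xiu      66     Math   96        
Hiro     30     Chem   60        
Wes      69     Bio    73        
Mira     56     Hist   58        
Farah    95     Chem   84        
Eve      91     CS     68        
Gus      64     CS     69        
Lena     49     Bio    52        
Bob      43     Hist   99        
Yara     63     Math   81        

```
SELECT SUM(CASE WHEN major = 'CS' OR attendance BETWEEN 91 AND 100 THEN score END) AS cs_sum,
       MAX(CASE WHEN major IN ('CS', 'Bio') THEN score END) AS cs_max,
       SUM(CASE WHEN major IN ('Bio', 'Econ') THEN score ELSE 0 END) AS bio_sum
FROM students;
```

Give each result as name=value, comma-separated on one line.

cs_sum=264, cs_max=91, bio_sum=169

[cs_sum: major = 'CS' OR attendance BETWEEN 91 AND 100]
student=Ines: ✗
student=Uma: ✗
student=Xiu: ✓ → 66
student=Hiro: ✗
student=Wes: ✗
student=Mira: ✗
student=Farah: ✗
student=Eve: ✓ → 91
student=Gus: ✓ → 64
student=Lena: ✗
student=Bob: ✓ → 43
student=Yara: ✗
cs_sum = 66 + 91 + 64 + 43 = 264
—
[cs_max: major IN ('CS', 'Bio')]
student=Ines: ✗
student=Uma: ✓ → 51
student=Xiu: ✗
student=Hiro: ✗
student=Wes: ✓ → 69
student=Mira: ✗
student=Farah: ✗
student=Eve: ✓ → 91
student=Gus: ✓ → 64
student=Lena: ✓ → 49
student=Bob: ✗
student=Yara: ✗
cs_max = MAX(51, 69, 91, 64, 49) = 91
—
[bio_sum: major IN ('Bio', 'Econ')]
student=Ines: ✗
student=Uma: ✓ → 51
student=Xiu: ✗
student=Hiro: ✗
student=Wes: ✓ → 69
student=Mira: ✗
student=Farah: ✗
student=Eve: ✗
student=Gus: ✗
student=Lena: ✓ → 49
student=Bob: ✗
student=Yara: ✗
bio_sum = 51 + 69 + 49 = 169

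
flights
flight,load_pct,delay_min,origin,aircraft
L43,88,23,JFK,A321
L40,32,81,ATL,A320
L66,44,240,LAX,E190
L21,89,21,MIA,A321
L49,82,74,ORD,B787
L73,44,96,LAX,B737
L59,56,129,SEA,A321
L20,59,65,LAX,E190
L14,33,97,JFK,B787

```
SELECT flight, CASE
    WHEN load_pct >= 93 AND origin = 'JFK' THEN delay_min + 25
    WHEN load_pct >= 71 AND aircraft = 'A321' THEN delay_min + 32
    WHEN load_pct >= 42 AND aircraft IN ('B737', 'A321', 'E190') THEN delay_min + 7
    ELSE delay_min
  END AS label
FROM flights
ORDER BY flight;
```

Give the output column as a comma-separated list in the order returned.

flight=L14: ELSE → 97
flight=L20: load_pct >= 42 AND aircraft IN ('B737', 'A321', 'E190') → 72
flight=L21: load_pct >= 71 AND aircraft = 'A321' → 53
flight=L40: ELSE → 81
flight=L43: load_pct >= 71 AND aircraft = 'A321' → 55
flight=L49: ELSE → 74
flight=L59: load_pct >= 42 AND aircraft IN ('B737', 'A321', 'E190') → 136
flight=L66: load_pct >= 42 AND aircraft IN ('B737', 'A321', 'E190') → 247
flight=L73: load_pct >= 42 AND aircraft IN ('B737', 'A321', 'E190') → 103

97, 72, 53, 81, 55, 74, 136, 247, 103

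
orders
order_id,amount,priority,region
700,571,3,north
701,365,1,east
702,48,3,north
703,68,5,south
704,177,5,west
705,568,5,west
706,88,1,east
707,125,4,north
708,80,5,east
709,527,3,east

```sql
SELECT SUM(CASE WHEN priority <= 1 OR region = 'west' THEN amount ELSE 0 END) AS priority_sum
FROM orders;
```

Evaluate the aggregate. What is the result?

1198

order_id=700: ✗
order_id=701: ✓ → 365
order_id=702: ✗
order_id=703: ✗
order_id=704: ✓ → 177
order_id=705: ✓ → 568
order_id=706: ✓ → 88
order_id=707: ✗
order_id=708: ✗
order_id=709: ✗
priority_sum = 365 + 177 + 568 + 88 = 1198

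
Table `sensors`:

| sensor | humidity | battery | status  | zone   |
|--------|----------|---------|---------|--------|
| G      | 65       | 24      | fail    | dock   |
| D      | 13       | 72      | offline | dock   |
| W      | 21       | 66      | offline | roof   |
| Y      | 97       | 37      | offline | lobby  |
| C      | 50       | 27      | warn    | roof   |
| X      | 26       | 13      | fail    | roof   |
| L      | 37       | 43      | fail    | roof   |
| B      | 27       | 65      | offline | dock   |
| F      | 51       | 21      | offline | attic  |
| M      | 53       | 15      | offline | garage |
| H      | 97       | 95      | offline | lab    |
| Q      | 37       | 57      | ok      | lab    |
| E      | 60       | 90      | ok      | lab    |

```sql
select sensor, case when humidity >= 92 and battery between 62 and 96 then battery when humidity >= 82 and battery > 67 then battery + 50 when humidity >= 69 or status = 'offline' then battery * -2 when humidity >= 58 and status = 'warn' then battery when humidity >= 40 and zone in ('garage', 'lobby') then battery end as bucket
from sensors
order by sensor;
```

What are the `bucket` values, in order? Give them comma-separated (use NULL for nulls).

sensor=B: humidity >= 69 or status = 'offline' → -130
sensor=C: (no match → NULL) → NULL
sensor=D: humidity >= 69 or status = 'offline' → -144
sensor=E: (no match → NULL) → NULL
sensor=F: humidity >= 69 or status = 'offline' → -42
sensor=G: (no match → NULL) → NULL
sensor=H: humidity >= 92 and battery between 62 and 96 → 95
sensor=L: (no match → NULL) → NULL
sensor=M: humidity >= 69 or status = 'offline' → -30
sensor=Q: (no match → NULL) → NULL
sensor=W: humidity >= 69 or status = 'offline' → -132
sensor=X: (no match → NULL) → NULL
sensor=Y: humidity >= 69 or status = 'offline' → -74

-130, NULL, -144, NULL, -42, NULL, 95, NULL, -30, NULL, -132, NULL, -74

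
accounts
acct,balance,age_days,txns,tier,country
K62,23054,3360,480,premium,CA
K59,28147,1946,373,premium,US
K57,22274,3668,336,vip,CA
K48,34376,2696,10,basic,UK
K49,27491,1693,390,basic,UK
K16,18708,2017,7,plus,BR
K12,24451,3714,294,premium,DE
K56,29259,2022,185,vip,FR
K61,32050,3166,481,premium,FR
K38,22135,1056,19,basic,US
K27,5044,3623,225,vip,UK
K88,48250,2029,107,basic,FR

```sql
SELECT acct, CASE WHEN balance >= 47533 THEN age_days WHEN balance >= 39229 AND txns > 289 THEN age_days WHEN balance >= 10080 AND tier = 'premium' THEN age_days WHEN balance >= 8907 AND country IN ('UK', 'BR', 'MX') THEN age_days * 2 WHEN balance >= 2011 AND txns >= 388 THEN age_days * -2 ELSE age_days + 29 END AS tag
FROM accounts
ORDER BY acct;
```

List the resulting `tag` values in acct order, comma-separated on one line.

acct=K12: balance >= 10080 AND tier = 'premium' → 3714
acct=K16: balance >= 8907 AND country IN ('UK', 'BR', 'MX') → 4034
acct=K27: ELSE → 3652
acct=K38: ELSE → 1085
acct=K48: balance >= 8907 AND country IN ('UK', 'BR', 'MX') → 5392
acct=K49: balance >= 8907 AND country IN ('UK', 'BR', 'MX') → 3386
acct=K56: ELSE → 2051
acct=K57: ELSE → 3697
acct=K59: balance >= 10080 AND tier = 'premium' → 1946
acct=K61: balance >= 10080 AND tier = 'premium' → 3166
acct=K62: balance >= 10080 AND tier = 'premium' → 3360
acct=K88: balance >= 47533 → 2029

3714, 4034, 3652, 1085, 5392, 3386, 2051, 3697, 1946, 3166, 3360, 2029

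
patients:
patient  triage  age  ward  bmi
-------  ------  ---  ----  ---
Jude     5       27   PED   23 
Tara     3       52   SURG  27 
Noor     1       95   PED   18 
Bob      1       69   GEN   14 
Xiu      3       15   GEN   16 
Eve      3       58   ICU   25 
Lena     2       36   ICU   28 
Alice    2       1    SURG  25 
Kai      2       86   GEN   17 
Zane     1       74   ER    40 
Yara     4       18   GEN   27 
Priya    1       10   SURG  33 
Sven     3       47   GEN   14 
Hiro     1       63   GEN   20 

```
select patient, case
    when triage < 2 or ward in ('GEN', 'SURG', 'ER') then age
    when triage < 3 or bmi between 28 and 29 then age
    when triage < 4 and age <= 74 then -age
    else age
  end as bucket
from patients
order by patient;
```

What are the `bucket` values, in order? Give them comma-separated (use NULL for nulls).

1, 69, -58, 63, 27, 86, 36, 95, 10, 47, 52, 15, 18, 74

patient=Alice: triage < 2 or ward in ('GEN', 'SURG', 'ER') → 1
patient=Bob: triage < 2 or ward in ('GEN', 'SURG', 'ER') → 69
patient=Eve: triage < 4 and age <= 74 → -58
patient=Hiro: triage < 2 or ward in ('GEN', 'SURG', 'ER') → 63
patient=Jude: ELSE → 27
patient=Kai: triage < 2 or ward in ('GEN', 'SURG', 'ER') → 86
patient=Lena: triage < 3 or bmi between 28 and 29 → 36
patient=Noor: triage < 2 or ward in ('GEN', 'SURG', 'ER') → 95
patient=Priya: triage < 2 or ward in ('GEN', 'SURG', 'ER') → 10
patient=Sven: triage < 2 or ward in ('GEN', 'SURG', 'ER') → 47
patient=Tara: triage < 2 or ward in ('GEN', 'SURG', 'ER') → 52
patient=Xiu: triage < 2 or ward in ('GEN', 'SURG', 'ER') → 15
patient=Yara: triage < 2 or ward in ('GEN', 'SURG', 'ER') → 18
patient=Zane: triage < 2 or ward in ('GEN', 'SURG', 'ER') → 74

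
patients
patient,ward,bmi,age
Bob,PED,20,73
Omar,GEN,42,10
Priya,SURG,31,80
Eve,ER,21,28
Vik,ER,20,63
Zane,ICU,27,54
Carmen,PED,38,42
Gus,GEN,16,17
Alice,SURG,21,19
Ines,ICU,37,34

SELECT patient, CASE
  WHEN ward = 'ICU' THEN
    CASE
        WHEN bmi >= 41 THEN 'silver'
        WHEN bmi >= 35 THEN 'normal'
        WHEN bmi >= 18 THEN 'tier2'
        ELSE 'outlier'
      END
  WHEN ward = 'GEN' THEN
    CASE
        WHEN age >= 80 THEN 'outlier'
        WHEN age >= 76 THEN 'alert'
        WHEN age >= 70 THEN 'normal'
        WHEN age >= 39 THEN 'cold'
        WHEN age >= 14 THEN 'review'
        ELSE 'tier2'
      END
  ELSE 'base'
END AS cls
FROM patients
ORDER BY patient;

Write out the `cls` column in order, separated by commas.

base, base, base, base, review, normal, tier2, base, base, tier2

patient=Alice: ward='SURG' → outer ELSE → base
patient=Bob: ward='PED' → outer ELSE → base
patient=Carmen: ward='PED' → outer ELSE → base
patient=Eve: ward='ER' → outer ELSE → base
patient=Gus: ward='GEN' → inner[age >= 14] → review
patient=Ines: ward='ICU' → inner[bmi >= 35] → normal
patient=Omar: ward='GEN' → inner[ELSE] → tier2
patient=Priya: ward='SURG' → outer ELSE → base
patient=Vik: ward='ER' → outer ELSE → base
patient=Zane: ward='ICU' → inner[bmi >= 18] → tier2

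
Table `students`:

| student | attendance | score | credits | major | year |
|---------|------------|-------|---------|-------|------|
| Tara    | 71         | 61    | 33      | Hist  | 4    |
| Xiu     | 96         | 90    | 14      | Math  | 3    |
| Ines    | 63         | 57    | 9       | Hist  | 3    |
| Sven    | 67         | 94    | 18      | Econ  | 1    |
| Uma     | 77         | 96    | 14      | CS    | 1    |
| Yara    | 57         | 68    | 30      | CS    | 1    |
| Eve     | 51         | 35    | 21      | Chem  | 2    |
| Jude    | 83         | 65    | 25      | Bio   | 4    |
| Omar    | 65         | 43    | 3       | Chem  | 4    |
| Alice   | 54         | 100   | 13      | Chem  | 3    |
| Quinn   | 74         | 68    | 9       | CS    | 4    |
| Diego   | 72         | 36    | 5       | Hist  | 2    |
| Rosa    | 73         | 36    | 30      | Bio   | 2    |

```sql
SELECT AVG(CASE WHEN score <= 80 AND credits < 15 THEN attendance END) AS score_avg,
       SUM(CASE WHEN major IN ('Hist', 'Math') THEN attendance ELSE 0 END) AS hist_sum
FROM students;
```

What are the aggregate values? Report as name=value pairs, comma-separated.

[score_avg: score <= 80 AND credits < 15]
student=Tara: ✗
student=Xiu: ✗
student=Ines: ✓ → 63
student=Sven: ✗
student=Uma: ✗
student=Yara: ✗
student=Eve: ✗
student=Jude: ✗
student=Omar: ✓ → 65
student=Alice: ✗
student=Quinn: ✓ → 74
student=Diego: ✓ → 72
student=Rosa: ✗
score_avg = (63 + 65 + 74 + 72) / 4 = 68.5
—
[hist_sum: major IN ('Hist', 'Math')]
student=Tara: ✓ → 71
student=Xiu: ✓ → 96
student=Ines: ✓ → 63
student=Sven: ✗
student=Uma: ✗
student=Yara: ✗
student=Eve: ✗
student=Jude: ✗
student=Omar: ✗
student=Alice: ✗
student=Quinn: ✗
student=Diego: ✓ → 72
student=Rosa: ✗
hist_sum = 71 + 96 + 63 + 72 = 302

score_avg=68.5, hist_sum=302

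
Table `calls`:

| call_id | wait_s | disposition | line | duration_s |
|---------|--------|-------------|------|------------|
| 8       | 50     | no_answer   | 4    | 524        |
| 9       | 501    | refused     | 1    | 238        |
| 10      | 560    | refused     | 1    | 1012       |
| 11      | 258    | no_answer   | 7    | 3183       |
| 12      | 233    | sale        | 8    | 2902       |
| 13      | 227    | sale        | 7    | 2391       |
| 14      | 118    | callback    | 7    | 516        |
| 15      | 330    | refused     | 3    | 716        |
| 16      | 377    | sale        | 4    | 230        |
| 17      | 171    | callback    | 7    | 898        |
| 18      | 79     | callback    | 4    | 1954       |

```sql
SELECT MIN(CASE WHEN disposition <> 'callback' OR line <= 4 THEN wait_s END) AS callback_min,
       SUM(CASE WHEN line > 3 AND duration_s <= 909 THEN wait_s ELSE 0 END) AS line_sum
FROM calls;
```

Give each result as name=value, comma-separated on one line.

[callback_min: disposition <> 'callback' OR line <= 4]
call_id=8: ✓ → 50
call_id=9: ✓ → 501
call_id=10: ✓ → 560
call_id=11: ✓ → 258
call_id=12: ✓ → 233
call_id=13: ✓ → 227
call_id=14: ✗
call_id=15: ✓ → 330
call_id=16: ✓ → 377
call_id=17: ✗
call_id=18: ✓ → 79
callback_min = MIN(50, 501, 560, 258, 233, 227, 330, 377, 79) = 50
—
[line_sum: line > 3 AND duration_s <= 909]
call_id=8: ✓ → 50
call_id=9: ✗
call_id=10: ✗
call_id=11: ✗
call_id=12: ✗
call_id=13: ✗
call_id=14: ✓ → 118
call_id=15: ✗
call_id=16: ✓ → 377
call_id=17: ✓ → 171
call_id=18: ✗
line_sum = 50 + 118 + 377 + 171 = 716

callback_min=50, line_sum=716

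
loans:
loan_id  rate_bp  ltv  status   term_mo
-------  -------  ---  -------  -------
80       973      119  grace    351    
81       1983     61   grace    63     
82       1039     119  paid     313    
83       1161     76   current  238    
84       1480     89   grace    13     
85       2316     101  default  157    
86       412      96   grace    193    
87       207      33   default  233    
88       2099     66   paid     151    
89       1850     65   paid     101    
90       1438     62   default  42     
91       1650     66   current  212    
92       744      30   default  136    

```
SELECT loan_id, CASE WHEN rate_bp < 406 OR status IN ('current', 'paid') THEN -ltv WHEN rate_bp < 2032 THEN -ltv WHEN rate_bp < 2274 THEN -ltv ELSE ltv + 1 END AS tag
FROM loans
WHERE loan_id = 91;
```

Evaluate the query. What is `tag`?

-66

loan_id = 91: rate_bp=1650, ltv=66, status=current, term_mo=212.
rate_bp < 406 OR status IN ('current', 'paid') → true → -66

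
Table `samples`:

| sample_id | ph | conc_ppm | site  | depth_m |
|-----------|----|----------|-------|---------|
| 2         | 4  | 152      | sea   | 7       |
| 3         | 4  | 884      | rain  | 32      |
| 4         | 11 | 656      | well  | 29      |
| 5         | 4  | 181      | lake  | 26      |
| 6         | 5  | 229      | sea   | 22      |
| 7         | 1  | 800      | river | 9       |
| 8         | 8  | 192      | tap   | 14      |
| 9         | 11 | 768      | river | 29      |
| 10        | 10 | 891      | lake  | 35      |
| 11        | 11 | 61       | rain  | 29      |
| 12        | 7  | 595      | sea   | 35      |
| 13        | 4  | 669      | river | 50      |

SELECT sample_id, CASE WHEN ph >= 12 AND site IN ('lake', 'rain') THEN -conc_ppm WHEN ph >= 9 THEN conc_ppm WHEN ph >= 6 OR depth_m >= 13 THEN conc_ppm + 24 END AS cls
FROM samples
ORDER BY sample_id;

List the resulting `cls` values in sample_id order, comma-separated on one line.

NULL, 908, 656, 205, 253, NULL, 216, 768, 891, 61, 619, 693

sample_id=2: (no match → NULL) → NULL
sample_id=3: ph >= 6 OR depth_m >= 13 → 908
sample_id=4: ph >= 9 → 656
sample_id=5: ph >= 6 OR depth_m >= 13 → 205
sample_id=6: ph >= 6 OR depth_m >= 13 → 253
sample_id=7: (no match → NULL) → NULL
sample_id=8: ph >= 6 OR depth_m >= 13 → 216
sample_id=9: ph >= 9 → 768
sample_id=10: ph >= 9 → 891
sample_id=11: ph >= 9 → 61
sample_id=12: ph >= 6 OR depth_m >= 13 → 619
sample_id=13: ph >= 6 OR depth_m >= 13 → 693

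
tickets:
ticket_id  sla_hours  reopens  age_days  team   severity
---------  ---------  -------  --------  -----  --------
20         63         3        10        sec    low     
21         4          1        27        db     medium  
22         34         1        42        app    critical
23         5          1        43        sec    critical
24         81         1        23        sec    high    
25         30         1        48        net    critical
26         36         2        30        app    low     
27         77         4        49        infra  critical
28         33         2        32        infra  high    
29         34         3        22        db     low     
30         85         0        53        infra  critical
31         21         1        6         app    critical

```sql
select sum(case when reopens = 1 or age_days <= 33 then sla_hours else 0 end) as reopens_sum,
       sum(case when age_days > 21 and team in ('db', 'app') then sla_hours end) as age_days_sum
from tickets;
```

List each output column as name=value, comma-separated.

[reopens_sum: reopens = 1 or age_days <= 33]
ticket_id=20: ✓ → 63
ticket_id=21: ✓ → 4
ticket_id=22: ✓ → 34
ticket_id=23: ✓ → 5
ticket_id=24: ✓ → 81
ticket_id=25: ✓ → 30
ticket_id=26: ✓ → 36
ticket_id=27: ✗
ticket_id=28: ✓ → 33
ticket_id=29: ✓ → 34
ticket_id=30: ✗
ticket_id=31: ✓ → 21
reopens_sum = 63 + 4 + 34 + 5 + 81 + 30 + 36 + 33 + 34 + 21 = 341
—
[age_days_sum: age_days > 21 and team in ('db', 'app')]
ticket_id=20: ✗
ticket_id=21: ✓ → 4
ticket_id=22: ✓ → 34
ticket_id=23: ✗
ticket_id=24: ✗
ticket_id=25: ✗
ticket_id=26: ✓ → 36
ticket_id=27: ✗
ticket_id=28: ✗
ticket_id=29: ✓ → 34
ticket_id=30: ✗
ticket_id=31: ✗
age_days_sum = 4 + 34 + 36 + 34 = 108

reopens_sum=341, age_days_sum=108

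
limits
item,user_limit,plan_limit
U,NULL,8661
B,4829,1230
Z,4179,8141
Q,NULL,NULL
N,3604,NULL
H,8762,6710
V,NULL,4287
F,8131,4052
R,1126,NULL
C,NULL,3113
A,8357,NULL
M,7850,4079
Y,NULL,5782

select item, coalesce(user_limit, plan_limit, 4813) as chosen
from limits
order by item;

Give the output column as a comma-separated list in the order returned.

8357, 4829, 3113, 8131, 8762, 7850, 3604, 4813, 1126, 8661, 4287, 5782, 4179

item=A: user_limit=8357 → 8357
item=B: user_limit=4829 → 4829
item=C: user_limit=NULL, plan_limit=3113 → 3113
item=F: user_limit=8131 → 8131
item=H: user_limit=8762 → 8762
item=M: user_limit=7850 → 7850
item=N: user_limit=3604 → 3604
item=Q: user_limit=NULL, plan_limit=NULL, → literal 4813 → 4813
item=R: user_limit=1126 → 1126
item=U: user_limit=NULL, plan_limit=8661 → 8661
item=V: user_limit=NULL, plan_limit=4287 → 4287
item=Y: user_limit=NULL, plan_limit=5782 → 5782
item=Z: user_limit=4179 → 4179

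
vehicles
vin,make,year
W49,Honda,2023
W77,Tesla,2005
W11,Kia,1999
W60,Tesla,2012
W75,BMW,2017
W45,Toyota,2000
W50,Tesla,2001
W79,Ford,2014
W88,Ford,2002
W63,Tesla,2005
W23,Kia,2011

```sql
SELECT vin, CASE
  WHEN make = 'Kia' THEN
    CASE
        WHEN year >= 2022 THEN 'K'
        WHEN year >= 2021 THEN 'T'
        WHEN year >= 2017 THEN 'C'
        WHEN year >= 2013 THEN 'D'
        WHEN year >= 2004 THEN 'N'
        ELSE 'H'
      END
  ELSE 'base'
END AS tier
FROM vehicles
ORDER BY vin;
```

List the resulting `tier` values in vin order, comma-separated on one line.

H, N, base, base, base, base, base, base, base, base, base

vin=W11: make='Kia' → inner[ELSE] → H
vin=W23: make='Kia' → inner[year >= 2004] → N
vin=W45: make='Toyota' → outer ELSE → base
vin=W49: make='Honda' → outer ELSE → base
vin=W50: make='Tesla' → outer ELSE → base
vin=W60: make='Tesla' → outer ELSE → base
vin=W63: make='Tesla' → outer ELSE → base
vin=W75: make='BMW' → outer ELSE → base
vin=W77: make='Tesla' → outer ELSE → base
vin=W79: make='Ford' → outer ELSE → base
vin=W88: make='Ford' → outer ELSE → base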